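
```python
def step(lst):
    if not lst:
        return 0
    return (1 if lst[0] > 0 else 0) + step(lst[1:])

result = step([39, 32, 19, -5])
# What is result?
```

Count of positive elements in [39, 32, 19, -5] = 3

Answer: 3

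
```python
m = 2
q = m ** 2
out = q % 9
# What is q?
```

Trace:
`m = 2` → m = 2
`q = m ** 2` → q = 4
`out = q % 9` → out = 4
So q = 4

Answer: 4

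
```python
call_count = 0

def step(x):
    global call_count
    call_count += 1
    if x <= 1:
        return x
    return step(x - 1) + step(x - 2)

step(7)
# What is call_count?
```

Calls(x) = 1 + Calls(x-1) + Calls(x-2); Calls(0)=Calls(1)=1. For x=7 this gives 41.

Answer: 41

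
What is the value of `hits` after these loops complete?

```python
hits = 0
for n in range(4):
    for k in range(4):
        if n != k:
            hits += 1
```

4² - 4 (exclude diagonal)
`hits` takes the values: 0 → 1 → 2 → 3 → 4 → 5 → 6 → 7 → 8 → 9 → 10 → 11 → 12

Answer: 12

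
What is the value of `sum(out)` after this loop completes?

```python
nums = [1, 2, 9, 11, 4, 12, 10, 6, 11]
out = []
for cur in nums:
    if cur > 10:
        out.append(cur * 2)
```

Sum of doubled values > 10
`out` takes the values: [] → [22] → [22, 24] → [22, 24, 22]
So `sum(out)` = 68

Answer: 68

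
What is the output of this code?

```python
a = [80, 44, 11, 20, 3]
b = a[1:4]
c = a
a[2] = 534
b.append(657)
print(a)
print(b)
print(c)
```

Key concept: slice vs alias.
Step by step:
`a = [80, 44, 11, 20, 3]` → a = [80, 44, 11, 20, 3]
`b = a[1:4]` → b = [44, 11, 20]
`c = a` → c = [80, 44, 11, 20, 3] (same object as a)
`a[2] = 534` → a = [80, 44, 534, 20, 3] (same object as c); c = [80, 44, 534, 20, 3] (same object as a)
`b.append(657)` → b = [44, 11, 20, 657]
`print(a)` → prints [80, 44, 534, 20, 3]
`print(b)` → prints [44, 11, 20, 657]
`print(c)` → prints [80, 44, 534, 20, 3]

Answer:
[80, 44, 534, 20, 3]
[44, 11, 20, 657]
[80, 44, 534, 20, 3]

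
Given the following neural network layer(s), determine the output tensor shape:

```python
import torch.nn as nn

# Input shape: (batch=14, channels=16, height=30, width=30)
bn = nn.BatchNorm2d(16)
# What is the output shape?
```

Input: (14, 16, 30, 30) -> Output: (14, 16, 30, 30)

Answer: (14, 16, 30, 30)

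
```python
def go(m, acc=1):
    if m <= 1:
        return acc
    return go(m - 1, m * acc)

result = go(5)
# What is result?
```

Accumulator trace (n, acc): (5, 1) -> (4, 5) -> (3, 20) -> (2, 60) -> (1, 120) -> return 120

Answer: 120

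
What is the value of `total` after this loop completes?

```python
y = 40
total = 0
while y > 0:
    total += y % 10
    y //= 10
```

Sum digits of 40
`total` takes the values: 0 → 4

Answer: 4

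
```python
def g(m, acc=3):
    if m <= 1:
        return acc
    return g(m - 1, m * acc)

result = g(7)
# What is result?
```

Accumulator trace (n, acc): (7, 3) -> (6, 21) -> (5, 126) -> (4, 630) -> (3, 2520) -> (2, 7560) -> (1, 15120) -> return 15120

Answer: 15120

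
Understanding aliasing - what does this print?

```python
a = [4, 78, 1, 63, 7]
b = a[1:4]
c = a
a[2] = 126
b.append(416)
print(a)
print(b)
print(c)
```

Key concept: slice vs alias.
Step by step:
`a = [4, 78, 1, 63, 7]` → a = [4, 78, 1, 63, 7]
`b = a[1:4]` → b = [78, 1, 63]
`c = a` → c = [4, 78, 1, 63, 7] (same object as a)
`a[2] = 126` → a = [4, 78, 126, 63, 7] (same object as c); c = [4, 78, 126, 63, 7] (same object as a)
`b.append(416)` → b = [78, 1, 63, 416]
`print(a)` → prints [4, 78, 126, 63, 7]
`print(b)` → prints [78, 1, 63, 416]
`print(c)` → prints [4, 78, 126, 63, 7]

Answer:
[4, 78, 126, 63, 7]
[78, 1, 63, 416]
[4, 78, 126, 63, 7]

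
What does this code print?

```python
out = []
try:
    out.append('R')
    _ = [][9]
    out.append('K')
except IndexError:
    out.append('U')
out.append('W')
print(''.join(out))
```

Execution trace: 'R' (try body) → 'U' (except IndexError) → 'W' (after the try/except). Output: RUW

Answer: RUW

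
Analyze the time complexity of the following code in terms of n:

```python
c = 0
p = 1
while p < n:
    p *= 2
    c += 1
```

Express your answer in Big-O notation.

Each loop level contributes: log n. Multiplying the contributions gives O(log n).

Answer: O(log n)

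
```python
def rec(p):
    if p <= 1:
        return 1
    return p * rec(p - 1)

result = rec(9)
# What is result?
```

rec(9) = 9 * 8 * 7 * 6 * 5 * 4 * 3 * 2 * 1 = 362880

Answer: 362880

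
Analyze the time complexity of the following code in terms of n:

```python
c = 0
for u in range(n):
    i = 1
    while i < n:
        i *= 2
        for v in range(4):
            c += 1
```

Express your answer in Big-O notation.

Each loop level contributes: n × log n × 1. Multiplying the contributions gives O(n log n).

Answer: O(n log n)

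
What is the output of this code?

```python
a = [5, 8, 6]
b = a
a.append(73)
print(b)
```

Key concept: basic list aliasing.
Step by step:
`a = [5, 8, 6]` → a = [5, 8, 6]
`b = a` → b = [5, 8, 6] (same object as a)
`a.append(73)` → a = [5, 8, 6, 73] (same object as b); b = [5, 8, 6, 73] (same object as a)
`print(b)` → prints [5, 8, 6, 73]

Answer: [5, 8, 6, 73]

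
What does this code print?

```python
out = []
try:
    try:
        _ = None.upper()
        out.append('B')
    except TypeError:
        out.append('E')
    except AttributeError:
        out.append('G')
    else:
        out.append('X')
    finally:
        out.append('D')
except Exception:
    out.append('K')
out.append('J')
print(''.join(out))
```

Execution trace: 'G' (inner except AttributeError) → 'D' (inner finally) → 'J' (after the try/except). Output: GDJ

Answer: GDJ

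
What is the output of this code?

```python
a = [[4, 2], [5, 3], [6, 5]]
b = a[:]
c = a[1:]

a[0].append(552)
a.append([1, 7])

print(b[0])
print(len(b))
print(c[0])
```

Key concept: slice with nested mutation.
Step by step:
`a = [[4, 2], [5, 3], [6, 5]]` → a = [[4, 2], [5, 3], [6, 5]]
`b = a[:]` → b = [[4, 2], [5, 3], [6, 5]]
`c = a[1:]` → c = [[5, 3], [6, 5]]
`a[0].append(552)` → a = [[4, 2, 552], [5, 3], [6, 5]]; b = [[4, 2, 552], [5, 3], [6, 5]]
`a.append([1, 7])` → a = [[4, 2, 552], [5, 3], [6, 5], [1, 7]]
`print(b[0])` → prints [4, 2, 552]
`print(len(b))` → prints 3
`print(c[0])` → prints [5, 3]

Answer:
[4, 2, 552]
3
[5, 3]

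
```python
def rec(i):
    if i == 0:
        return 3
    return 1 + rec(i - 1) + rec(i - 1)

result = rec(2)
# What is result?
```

rec(i) = 1 + 2·rec(i-1), rec(0)=3. Closed form: (3+1)·2^2 - 1 = 15.

Answer: 15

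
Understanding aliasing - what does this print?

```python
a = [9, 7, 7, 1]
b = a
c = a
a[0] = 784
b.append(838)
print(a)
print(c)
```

Key concept: multiple aliases.
Step by step:
`a = [9, 7, 7, 1]` → a = [9, 7, 7, 1]
`b = a` → b = [9, 7, 7, 1] (same object as a)
`c = a` → c = [9, 7, 7, 1] (same object as a, b)
`a[0] = 784` → a = [784, 7, 7, 1] (same object as b, c); b = [784, 7, 7, 1] (same object as a, c); c = [784, 7, 7, 1] (same object as a, b)
`b.append(838)` → a = [784, 7, 7, 1, 838] (same object as b, c); b = [784, 7, 7, 1, 838] (same object as a, c); c = [784, 7, 7, 1, 838] (same object as a, b)
`print(a)` → prints [784, 7, 7, 1, 838]
`print(c)` → prints [784, 7, 7, 1, 838]

Answer:
[784, 7, 7, 1, 838]
[784, 7, 7, 1, 838]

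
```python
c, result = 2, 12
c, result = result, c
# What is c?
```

Trace:
`c, result = 2, 12` → c = 2; result = 12
`c, result = result, c` → c = 12; result = 2
So c = 12

Answer: 12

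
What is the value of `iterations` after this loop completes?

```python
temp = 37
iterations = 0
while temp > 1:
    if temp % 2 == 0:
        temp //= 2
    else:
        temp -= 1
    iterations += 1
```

Steps to reduce 37 to 1
`iterations` takes the values: 0 → 1 → 2 → 3 → 4 → 5 → 6 → 7

Answer: 7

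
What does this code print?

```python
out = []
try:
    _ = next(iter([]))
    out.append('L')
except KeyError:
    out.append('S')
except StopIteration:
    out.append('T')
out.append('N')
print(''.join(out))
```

Execution trace: 'T' (except StopIteration) → 'N' (after the try/except). Output: TN

Answer: TN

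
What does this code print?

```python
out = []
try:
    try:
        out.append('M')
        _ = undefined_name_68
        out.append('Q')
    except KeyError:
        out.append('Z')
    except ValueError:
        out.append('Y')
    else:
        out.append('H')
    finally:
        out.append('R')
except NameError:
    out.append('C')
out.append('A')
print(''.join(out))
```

Execution trace: 'M' (try body) → 'R' (finally) → 'C' (outer except NameError) → 'A' (after the try/except). Output: MRCA

Answer: MRCA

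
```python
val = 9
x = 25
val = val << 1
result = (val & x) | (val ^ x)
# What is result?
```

Trace:
`val = 9` → val = 9
`x = 25` → x = 25
`val = val << 1` → val = 18
`result = (val & x) | (val ^ x)` → result = 27
So result = 27

Answer: 27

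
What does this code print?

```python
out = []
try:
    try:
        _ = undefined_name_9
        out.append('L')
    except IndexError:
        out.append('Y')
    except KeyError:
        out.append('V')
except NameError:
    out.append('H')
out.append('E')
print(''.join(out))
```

Execution trace: 'H' (outer except NameError) → 'E' (after the try/except). Output: HE

Answer: HE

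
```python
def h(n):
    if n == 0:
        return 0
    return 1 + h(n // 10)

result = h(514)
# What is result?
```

Count of digits of 514: 3

Answer: 3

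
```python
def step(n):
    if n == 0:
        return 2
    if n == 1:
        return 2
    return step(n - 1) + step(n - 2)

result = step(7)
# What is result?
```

Build up from base cases: step(0)=2, step(1)=2, step(2)=4, step(3)=6, step(4)=10, step(5)=16, step(6)=26, ..., step(7)=42

Answer: 42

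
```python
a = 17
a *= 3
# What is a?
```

Trace:
`a = 17` → a = 17
`a *= 3` → a = 51
So a = 51

Answer: 51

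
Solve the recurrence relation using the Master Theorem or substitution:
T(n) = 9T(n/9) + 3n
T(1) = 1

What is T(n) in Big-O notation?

By Master Theorem: a=9, b=9, f(n)=3n. Since log_9(9) = 1 and f(n) = Θ(n^1), Case 2 applies. T(n) = O(n log n).

Answer: O(n log n)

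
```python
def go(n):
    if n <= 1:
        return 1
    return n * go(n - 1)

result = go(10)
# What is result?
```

go(10) = 10 * 9 * 8 * 7 * 6 * 5 * 4 * 3 * 2 * 1 = 3628800

Answer: 3628800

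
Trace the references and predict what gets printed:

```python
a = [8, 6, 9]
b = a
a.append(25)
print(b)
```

Key concept: basic list aliasing.
Step by step:
`a = [8, 6, 9]` → a = [8, 6, 9]
`b = a` → b = [8, 6, 9] (same object as a)
`a.append(25)` → a = [8, 6, 9, 25] (same object as b); b = [8, 6, 9, 25] (same object as a)
`print(b)` → prints [8, 6, 9, 25]

Answer: [8, 6, 9, 25]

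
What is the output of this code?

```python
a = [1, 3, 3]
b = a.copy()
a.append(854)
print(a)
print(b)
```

Key concept: list.copy() creates independent copy.
Step by step:
`a = [1, 3, 3]` → a = [1, 3, 3]
`b = a.copy()` → b = [1, 3, 3]
`a.append(854)` → a = [1, 3, 3, 854]
`print(a)` → prints [1, 3, 3, 854]
`print(b)` → prints [1, 3, 3]

Answer:
[1, 3, 3, 854]
[1, 3, 3]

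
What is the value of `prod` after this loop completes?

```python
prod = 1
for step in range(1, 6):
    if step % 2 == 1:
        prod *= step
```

Product of odd numbers 1 to 5
`prod` takes the values: 1 → 3 → 15

Answer: 15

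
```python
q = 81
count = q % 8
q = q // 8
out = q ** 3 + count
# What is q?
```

Trace:
`q = 81` → q = 81
`count = q % 8` → count = 1
`q = q // 8` → q = 10
`out = q ** 3 + count` → out = 1001
So q = 10

Answer: 10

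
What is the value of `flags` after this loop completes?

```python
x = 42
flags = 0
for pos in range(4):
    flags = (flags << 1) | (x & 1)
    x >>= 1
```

Reverse lowest 4 bits of 42
`flags` takes the values: 0 → 1 → 2 → 5

Answer: 5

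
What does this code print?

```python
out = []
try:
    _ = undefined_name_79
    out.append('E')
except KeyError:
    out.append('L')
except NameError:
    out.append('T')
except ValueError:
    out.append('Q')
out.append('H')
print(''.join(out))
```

Execution trace: 'T' (except NameError) → 'H' (after the try/except). Output: TH

Answer: TH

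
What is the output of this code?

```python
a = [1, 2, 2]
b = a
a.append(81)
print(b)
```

Key concept: basic list aliasing.
Step by step:
`a = [1, 2, 2]` → a = [1, 2, 2]
`b = a` → b = [1, 2, 2] (same object as a)
`a.append(81)` → a = [1, 2, 2, 81] (same object as b); b = [1, 2, 2, 81] (same object as a)
`print(b)` → prints [1, 2, 2, 81]

Answer: [1, 2, 2, 81]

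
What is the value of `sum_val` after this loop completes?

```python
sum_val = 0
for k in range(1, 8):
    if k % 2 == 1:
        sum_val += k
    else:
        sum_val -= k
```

Add odd, subtract even
`sum_val` takes the values: 0 → 1 → -1 → 2 → -2 → 3 → -3 → 4

Answer: 4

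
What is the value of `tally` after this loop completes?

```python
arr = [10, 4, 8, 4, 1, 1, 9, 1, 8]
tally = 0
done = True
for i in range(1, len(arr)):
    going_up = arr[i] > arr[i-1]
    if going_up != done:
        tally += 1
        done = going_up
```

Count direction changes in [10, 4, 8, 4, 1, 1, 9, 1, 8]
`tally` takes the values: 0 → 1 → 2 → 3 → 4 → 5 → 6

Answer: 6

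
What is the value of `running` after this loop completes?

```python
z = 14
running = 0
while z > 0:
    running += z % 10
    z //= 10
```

Sum digits of 14
`running` takes the values: 0 → 4 → 5

Answer: 5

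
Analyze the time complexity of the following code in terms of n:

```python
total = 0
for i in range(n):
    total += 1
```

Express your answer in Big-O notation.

Each loop level contributes: n. Multiplying the contributions gives O(n).

Answer: O(n)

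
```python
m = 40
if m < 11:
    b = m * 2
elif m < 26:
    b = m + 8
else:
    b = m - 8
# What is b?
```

Trace:
`m = 40` → m = 40
`if m < 11: ...` → m < 11 is False, m < 26 is False, take else branch → b = 32
So b = 32

Answer: 32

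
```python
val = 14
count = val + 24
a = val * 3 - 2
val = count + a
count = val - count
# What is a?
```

Trace:
`val = 14` → val = 14
`count = val + 24` → count = 38
`a = val * 3 - 2` → a = 40
`val = count + a` → val = 78
`count = val - count` → count = 40
So a = 40

Answer: 40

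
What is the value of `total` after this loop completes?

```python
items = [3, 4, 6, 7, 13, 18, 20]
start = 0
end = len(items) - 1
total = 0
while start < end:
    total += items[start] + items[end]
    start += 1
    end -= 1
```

Sum of pairs from ends
`total` takes the values: 0 → 23 → 45 → 64

Answer: 64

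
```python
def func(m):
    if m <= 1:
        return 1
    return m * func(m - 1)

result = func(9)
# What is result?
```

func(9) = 9 * 8 * 7 * 6 * 5 * 4 * 3 * 2 * 1 = 362880

Answer: 362880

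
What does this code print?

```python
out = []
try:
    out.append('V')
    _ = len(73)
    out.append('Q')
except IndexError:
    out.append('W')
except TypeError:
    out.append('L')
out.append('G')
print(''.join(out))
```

Execution trace: 'V' (try body) → 'L' (except TypeError) → 'G' (after the try/except). Output: VLG

Answer: VLG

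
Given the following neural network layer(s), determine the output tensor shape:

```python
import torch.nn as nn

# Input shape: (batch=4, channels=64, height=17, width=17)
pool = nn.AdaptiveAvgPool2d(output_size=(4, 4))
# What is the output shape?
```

Input: (4, 64, 17, 17) -> Output: (4, 64, 4, 4)

Answer: (4, 64, 4, 4)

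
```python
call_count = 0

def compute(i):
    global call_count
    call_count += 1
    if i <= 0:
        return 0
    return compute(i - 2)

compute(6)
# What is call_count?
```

Linear recursion stepping by 2: 4 calls from i=6 down to ≤0.

Answer: 4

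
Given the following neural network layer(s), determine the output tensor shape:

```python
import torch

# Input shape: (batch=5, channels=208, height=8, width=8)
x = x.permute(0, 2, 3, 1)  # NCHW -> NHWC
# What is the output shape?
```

Input: (5, 208, 8, 8) -> Output: (5, 8, 8, 208)

Answer: (5, 8, 8, 208)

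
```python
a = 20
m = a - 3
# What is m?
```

Trace:
`a = 20` → a = 20
`m = a - 3` → m = 17
So m = 17

Answer: 17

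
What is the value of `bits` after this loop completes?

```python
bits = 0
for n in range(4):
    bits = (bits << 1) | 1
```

Build 4 consecutive 1-bits: 0b1111
`bits` takes the values: 0 → 1 → 3 → 7 → 15

Answer: 15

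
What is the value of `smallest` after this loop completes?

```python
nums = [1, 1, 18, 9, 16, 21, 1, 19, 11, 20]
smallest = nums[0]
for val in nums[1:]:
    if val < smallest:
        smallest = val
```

Minimum of [1, 1, 18, 9, 16, 21, 1, 19, 11, 20]
`smallest` takes the values: 1

Answer: 1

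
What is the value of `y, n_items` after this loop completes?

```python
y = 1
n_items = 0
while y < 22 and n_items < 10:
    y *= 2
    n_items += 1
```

Double until >= 22 or 10 iterations
`y, n_items` takes the values: (1, 0) → (2, 0) → (2, 1) → (4, 1) → (4, 2) → (8, 2) → (8, 3) → (16, 3) → (16, 4) → (32, 4) → (32, 5)

Answer: 32, 5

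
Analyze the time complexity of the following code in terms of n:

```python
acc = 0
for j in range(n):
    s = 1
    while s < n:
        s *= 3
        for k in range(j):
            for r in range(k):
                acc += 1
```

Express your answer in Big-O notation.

Each loop level contributes: n × log n × n × n. Multiplying the contributions gives O(n^3 log n).

Answer: O(n^3 log n)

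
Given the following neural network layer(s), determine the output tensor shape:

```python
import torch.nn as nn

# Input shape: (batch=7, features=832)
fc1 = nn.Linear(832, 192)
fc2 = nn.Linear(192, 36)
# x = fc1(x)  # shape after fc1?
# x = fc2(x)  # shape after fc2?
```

Input: (7, 832) -> after fc1: (7, 192) -> Output: (7, 36)

Answer: (7, 36)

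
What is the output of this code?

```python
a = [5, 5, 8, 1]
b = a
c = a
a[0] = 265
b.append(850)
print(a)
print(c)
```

Key concept: multiple aliases.
Step by step:
`a = [5, 5, 8, 1]` → a = [5, 5, 8, 1]
`b = a` → b = [5, 5, 8, 1] (same object as a)
`c = a` → c = [5, 5, 8, 1] (same object as a, b)
`a[0] = 265` → a = [265, 5, 8, 1] (same object as b, c); b = [265, 5, 8, 1] (same object as a, c); c = [265, 5, 8, 1] (same object as a, b)
`b.append(850)` → a = [265, 5, 8, 1, 850] (same object as b, c); b = [265, 5, 8, 1, 850] (same object as a, c); c = [265, 5, 8, 1, 850] (same object as a, b)
`print(a)` → prints [265, 5, 8, 1, 850]
`print(c)` → prints [265, 5, 8, 1, 850]

Answer:
[265, 5, 8, 1, 850]
[265, 5, 8, 1, 850]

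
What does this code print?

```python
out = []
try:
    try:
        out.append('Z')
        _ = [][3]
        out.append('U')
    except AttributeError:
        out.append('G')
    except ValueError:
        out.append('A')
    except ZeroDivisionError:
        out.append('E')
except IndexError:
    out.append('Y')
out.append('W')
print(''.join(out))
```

Execution trace: 'Z' (try body) → 'Y' (outer except IndexError) → 'W' (after the try/except). Output: ZYW

Answer: ZYW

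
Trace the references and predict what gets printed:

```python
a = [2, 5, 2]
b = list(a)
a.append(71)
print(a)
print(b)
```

Key concept: list() constructor creates copy.
Step by step:
`a = [2, 5, 2]` → a = [2, 5, 2]
`b = list(a)` → b = [2, 5, 2]
`a.append(71)` → a = [2, 5, 2, 71]
`print(a)` → prints [2, 5, 2, 71]
`print(b)` → prints [2, 5, 2]

Answer:
[2, 5, 2, 71]
[2, 5, 2]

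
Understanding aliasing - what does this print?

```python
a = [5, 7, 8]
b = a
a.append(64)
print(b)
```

Key concept: basic list aliasing.
Step by step:
`a = [5, 7, 8]` → a = [5, 7, 8]
`b = a` → b = [5, 7, 8] (same object as a)
`a.append(64)` → a = [5, 7, 8, 64] (same object as b); b = [5, 7, 8, 64] (same object as a)
`print(b)` → prints [5, 7, 8, 64]

Answer: [5, 7, 8, 64]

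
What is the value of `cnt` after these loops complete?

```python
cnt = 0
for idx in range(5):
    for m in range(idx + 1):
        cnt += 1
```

Triangle: 1 + 2 + ... + 5
`cnt` takes the values: 0 → 1 → 2 → 3 → 4 → 5 → 6 → 7 → 8 → 9 → 10 → 11 → 12 → 13 → 14 → 15

Answer: 15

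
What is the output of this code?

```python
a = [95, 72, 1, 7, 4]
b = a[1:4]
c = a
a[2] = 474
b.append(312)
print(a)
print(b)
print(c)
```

Key concept: slice vs alias.
Step by step:
`a = [95, 72, 1, 7, 4]` → a = [95, 72, 1, 7, 4]
`b = a[1:4]` → b = [72, 1, 7]
`c = a` → c = [95, 72, 1, 7, 4] (same object as a)
`a[2] = 474` → a = [95, 72, 474, 7, 4] (same object as c); c = [95, 72, 474, 7, 4] (same object as a)
`b.append(312)` → b = [72, 1, 7, 312]
`print(a)` → prints [95, 72, 474, 7, 4]
`print(b)` → prints [72, 1, 7, 312]
`print(c)` → prints [95, 72, 474, 7, 4]

Answer:
[95, 72, 474, 7, 4]
[72, 1, 7, 312]
[95, 72, 474, 7, 4]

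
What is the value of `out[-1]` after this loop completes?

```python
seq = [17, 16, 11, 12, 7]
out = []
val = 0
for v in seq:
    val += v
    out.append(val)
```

Cumulative sum ends at 63
`out` takes the values: [] → [17] → [17, 33] → [17, 33, 44] → [17, 33, 44, 56] → [17, 33, 44, 56, 63]
So `out[-1]` = 63

Answer: 63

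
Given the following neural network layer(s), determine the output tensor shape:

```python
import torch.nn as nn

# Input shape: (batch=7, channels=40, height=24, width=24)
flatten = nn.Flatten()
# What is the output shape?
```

Input: (7, 40, 24, 24) -> Output: (7, 23040)

Answer: (7, 23040)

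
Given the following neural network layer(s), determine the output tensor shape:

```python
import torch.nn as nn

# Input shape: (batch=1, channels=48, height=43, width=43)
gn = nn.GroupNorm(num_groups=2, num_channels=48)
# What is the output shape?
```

Input: (1, 48, 43, 43) -> Output: (1, 48, 43, 43)

Answer: (1, 48, 43, 43)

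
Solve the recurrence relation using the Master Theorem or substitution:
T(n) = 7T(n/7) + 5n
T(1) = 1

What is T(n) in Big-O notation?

By Master Theorem: a=7, b=7, f(n)=5n. Since log_7(7) = 1 and f(n) = Θ(n^1), Case 2 applies. T(n) = O(n log n).

Answer: O(n log n)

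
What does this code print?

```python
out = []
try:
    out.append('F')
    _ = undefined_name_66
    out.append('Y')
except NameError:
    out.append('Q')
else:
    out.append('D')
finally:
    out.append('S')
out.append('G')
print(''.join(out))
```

Execution trace: 'F' (try body) → 'Q' (except NameError) → 'S' (finally) → 'G' (after the try/except). Output: FQSG

Answer: FQSG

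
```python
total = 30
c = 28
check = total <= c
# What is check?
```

Trace:
`total = 30` → total = 30
`c = 28` → c = 28
`check = total <= c` → check = False
So check = False

Answer: False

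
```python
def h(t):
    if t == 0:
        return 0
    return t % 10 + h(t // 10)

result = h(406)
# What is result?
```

Sum of digits of 406: 6 + 0 + 4 = 10

Answer: 10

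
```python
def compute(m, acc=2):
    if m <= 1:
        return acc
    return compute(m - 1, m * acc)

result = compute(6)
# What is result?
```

Accumulator trace (n, acc): (6, 2) -> (5, 12) -> (4, 60) -> (3, 240) -> (2, 720) -> (1, 1440) -> return 1440

Answer: 1440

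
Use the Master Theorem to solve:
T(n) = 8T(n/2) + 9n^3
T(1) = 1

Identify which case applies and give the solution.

a=8, b=2, f(n)=9n^3. log_2(8) = 3. Since c=3 = 3, Case 2 applies: T(n) = Θ(n^log_b(a) · log n) = O(n^3 log n).

Answer: O(n^3 log n) - Case 2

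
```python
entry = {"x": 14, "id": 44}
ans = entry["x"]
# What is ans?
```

Trace:
`entry = {"x": 14, "id": 44}` → entry = {'x': 14, 'id': 44}
`ans = entry["x"]` → ans = 14
So ans = 14

Answer: 14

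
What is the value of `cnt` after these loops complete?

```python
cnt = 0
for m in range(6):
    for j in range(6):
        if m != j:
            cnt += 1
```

6² - 6 (exclude diagonal)
`cnt` takes the values: 0 → 1 → 2 → 3 → 4 → 5 → 6 → 7 → 8 → 9 → 10 → 11 → 12 → 13 → 14 → 15 → 16 → 17 → 18 → 19 → 20 → 21 → 22 → 23 → 24 → 25 → 26 → 27 → 28 → 29 → 30

Answer: 30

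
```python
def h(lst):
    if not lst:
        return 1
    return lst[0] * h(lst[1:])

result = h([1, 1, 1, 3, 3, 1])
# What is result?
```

Product over [1, 1, 1, 3, 3, 1] = 1 * 1 * 1 * 3 * 3 * 1 = 9

Answer: 9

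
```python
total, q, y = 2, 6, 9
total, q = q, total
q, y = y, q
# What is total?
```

Trace:
`total, q, y = 2, 6, 9` → total = 2; q = 6; y = 9
`total, q = q, total` → total = 6; q = 2
`q, y = y, q` → q = 9; y = 2
So total = 6

Answer: 6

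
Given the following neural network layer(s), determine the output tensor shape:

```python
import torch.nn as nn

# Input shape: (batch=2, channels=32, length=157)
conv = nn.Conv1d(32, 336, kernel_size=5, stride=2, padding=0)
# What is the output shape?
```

Input: (2, 32, 157) -> Output: (2, 336, 77)

Answer: (2, 336, 77)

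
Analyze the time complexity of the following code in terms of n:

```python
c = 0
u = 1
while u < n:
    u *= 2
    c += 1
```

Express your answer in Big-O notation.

Each loop level contributes: log n. Multiplying the contributions gives O(log n).

Answer: O(log n)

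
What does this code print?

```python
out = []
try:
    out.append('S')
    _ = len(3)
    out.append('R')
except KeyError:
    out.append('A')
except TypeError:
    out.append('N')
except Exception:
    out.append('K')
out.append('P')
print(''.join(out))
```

Execution trace: 'S' (try body) → 'N' (except TypeError) → 'P' (after the try/except). Output: SNP

Answer: SNP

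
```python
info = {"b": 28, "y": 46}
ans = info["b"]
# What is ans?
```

Trace:
`info = {"b": 28, "y": 46}` → info = {'b': 28, 'y': 46}
`ans = info["b"]` → ans = 28
So ans = 28

Answer: 28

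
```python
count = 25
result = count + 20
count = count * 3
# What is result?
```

Trace:
`count = 25` → count = 25
`result = count + 20` → result = 45
`count = count * 3` → count = 75
So result = 45

Answer: 45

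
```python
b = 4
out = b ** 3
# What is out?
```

Trace:
`b = 4` → b = 4
`out = b ** 3` → out = 64
So out = 64

Answer: 64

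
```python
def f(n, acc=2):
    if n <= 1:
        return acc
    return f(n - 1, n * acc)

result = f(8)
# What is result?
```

Accumulator trace (n, acc): (8, 2) -> (7, 16) -> (6, 112) -> (5, 672) -> (4, 3360) -> (3, 13440) -> (2, 40320) -> (1, 80640) -> return 80640

Answer: 80640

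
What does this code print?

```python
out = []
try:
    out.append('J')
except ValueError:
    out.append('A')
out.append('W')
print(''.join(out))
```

Execution trace: 'J' (try body, no exception) → 'W' (after the try/except). Output: JW

Answer: JW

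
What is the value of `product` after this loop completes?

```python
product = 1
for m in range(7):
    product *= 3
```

3^7 = 2187
`product` takes the values: 1 → 3 → 9 → 27 → 81 → 243 → 729 → 2187

Answer: 2187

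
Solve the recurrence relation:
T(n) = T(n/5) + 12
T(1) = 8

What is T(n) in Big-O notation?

Each step divides n by 5 and adds 12. After log_5(n) steps we reach T(1)=8. So T(n) = 12·log_5(n) + 8 = O(log n).

Answer: O(log n)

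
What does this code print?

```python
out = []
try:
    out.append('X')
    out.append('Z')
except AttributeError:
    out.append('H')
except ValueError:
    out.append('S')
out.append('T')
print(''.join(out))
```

Execution trace: 'X' (try body) → 'Z' (try body, no exception) → 'T' (after the try/except). Output: XZT

Answer: XZT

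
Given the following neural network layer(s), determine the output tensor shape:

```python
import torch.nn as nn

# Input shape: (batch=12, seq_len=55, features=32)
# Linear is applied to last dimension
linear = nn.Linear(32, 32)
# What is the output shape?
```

Input: (12, 55, 32) -> Output: (12, 55, 32)

Answer: (12, 55, 32)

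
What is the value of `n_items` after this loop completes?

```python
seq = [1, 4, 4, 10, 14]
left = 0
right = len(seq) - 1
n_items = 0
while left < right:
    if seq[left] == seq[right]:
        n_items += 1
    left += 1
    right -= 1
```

Count matching pairs from ends
`n_items` takes the values: 0

Answer: 0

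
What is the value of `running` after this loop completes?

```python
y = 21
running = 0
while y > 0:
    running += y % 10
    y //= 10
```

Sum digits of 21
`running` takes the values: 0 → 1 → 3

Answer: 3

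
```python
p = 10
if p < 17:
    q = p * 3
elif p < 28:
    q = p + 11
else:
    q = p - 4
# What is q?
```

Trace:
`p = 10` → p = 10
`if p < 17: ...` → p < 17 is True → q = 30
So q = 30

Answer: 30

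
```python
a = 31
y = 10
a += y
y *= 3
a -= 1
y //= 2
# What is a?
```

Trace:
`a = 31` → a = 31
`y = 10` → y = 10
`a += y` → a = 41
`y *= 3` → y = 30
`a -= 1` → a = 40
`y //= 2` → y = 15
So a = 40

Answer: 40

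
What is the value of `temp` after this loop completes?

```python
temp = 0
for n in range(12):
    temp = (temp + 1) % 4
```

Increment mod 4, 12 times = 0
`temp` takes the values: 0 → 1 → 2 → 3 → 0 → 1 → 2 → 3 → 0 → 1 → 2 → 3 → 0

Answer: 0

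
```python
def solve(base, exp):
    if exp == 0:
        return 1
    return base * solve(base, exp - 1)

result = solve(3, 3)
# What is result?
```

solve(3, 3) = 3 * 3 * 3 = 27

Answer: 27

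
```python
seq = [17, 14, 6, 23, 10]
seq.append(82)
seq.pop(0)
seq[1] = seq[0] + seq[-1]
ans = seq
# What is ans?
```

Trace:
`seq = [17, 14, 6, 23, 10]` → seq = [17, 14, 6, 23, 10]
`seq.append(82)` → seq = [17, 14, 6, 23, 10, 82]
`seq.pop(0)` → seq = [14, 6, 23, 10, 82]
`seq[1] = seq[0] + seq[-1]` → seq = [14, 96, 23, 10, 82]
`ans = seq` → ans = [14, 96, 23, 10, 82]
So ans = [14, 96, 23, 10, 82]

Answer: [14, 96, 23, 10, 82]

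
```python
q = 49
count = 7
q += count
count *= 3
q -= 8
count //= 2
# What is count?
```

Trace:
`q = 49` → q = 49
`count = 7` → count = 7
`q += count` → q = 56
`count *= 3` → count = 21
`q -= 8` → q = 48
`count //= 2` → count = 10
So count = 10

Answer: 10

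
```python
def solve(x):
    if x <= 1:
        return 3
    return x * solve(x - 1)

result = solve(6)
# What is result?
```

solve(6) = 6 * 5 * 4 * 3 * 2 * 3 = 2160

Answer: 2160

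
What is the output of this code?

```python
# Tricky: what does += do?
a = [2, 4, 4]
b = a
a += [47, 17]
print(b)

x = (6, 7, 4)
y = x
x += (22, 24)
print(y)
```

Key concept: += behavior differs for mutable vs immutable.
Step by step:
`a = [2, 4, 4]` → a = [2, 4, 4]
`b = a` → b = [2, 4, 4] (same object as a)
`a += [47, 17]` → a = [2, 4, 4, 47, 17] (same object as b); b = [2, 4, 4, 47, 17] (same object as a)
`print(b)` → prints [2, 4, 4, 47, 17]
`x = (6, 7, 4)` → x = (6, 7, 4)
`y = x` → y = (6, 7, 4)
`x += (22, 24)` → x = (6, 7, 4, 22, 24)
`print(y)` → prints (6, 7, 4)

Answer:
[2, 4, 4, 47, 17]
(6, 7, 4)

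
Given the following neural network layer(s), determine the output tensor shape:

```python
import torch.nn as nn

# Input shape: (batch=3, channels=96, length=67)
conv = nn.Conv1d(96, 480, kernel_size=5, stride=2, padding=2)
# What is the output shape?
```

Input: (3, 96, 67) -> Output: (3, 480, 34)

Answer: (3, 480, 34)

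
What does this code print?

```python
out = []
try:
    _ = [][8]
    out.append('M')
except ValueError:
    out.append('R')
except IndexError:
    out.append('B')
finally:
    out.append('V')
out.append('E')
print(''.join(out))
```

Execution trace: 'B' (except IndexError) → 'V' (finally) → 'E' (after the try/except). Output: BVE

Answer: BVE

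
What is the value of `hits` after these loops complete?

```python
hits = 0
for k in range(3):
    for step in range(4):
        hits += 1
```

3 * 4 = 12
`hits` takes the values: 0 → 1 → 2 → 3 → 4 → 5 → 6 → 7 → 8 → 9 → 10 → 11 → 12

Answer: 12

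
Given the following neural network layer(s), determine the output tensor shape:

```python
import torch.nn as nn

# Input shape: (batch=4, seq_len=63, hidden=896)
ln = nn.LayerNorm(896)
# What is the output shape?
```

Input: (4, 63, 896) -> Output: (4, 63, 896)

Answer: (4, 63, 896)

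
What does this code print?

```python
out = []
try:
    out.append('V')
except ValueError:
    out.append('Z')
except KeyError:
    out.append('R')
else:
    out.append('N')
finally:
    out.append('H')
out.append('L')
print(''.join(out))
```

Execution trace: 'V' (try body, no exception) → 'N' (else) → 'H' (finally) → 'L' (after the try/except). Output: VNHL

Answer: VNHL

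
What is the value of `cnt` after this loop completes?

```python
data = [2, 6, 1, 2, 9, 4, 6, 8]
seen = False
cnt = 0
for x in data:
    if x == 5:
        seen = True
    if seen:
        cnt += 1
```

Count elements after first 5 in [2, 6, 1, 2, 9, 4, 6, 8]
`cnt` takes the values: 0

Answer: 0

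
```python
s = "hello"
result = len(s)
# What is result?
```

Trace:
`s = "hello"` → s = 'hello'
`result = len(s)` → result = 5
So result = 5

Answer: 5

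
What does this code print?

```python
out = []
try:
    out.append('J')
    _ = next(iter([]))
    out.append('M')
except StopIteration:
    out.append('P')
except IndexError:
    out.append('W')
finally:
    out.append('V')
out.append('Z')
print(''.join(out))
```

Execution trace: 'J' (try body) → 'P' (except StopIteration) → 'V' (finally) → 'Z' (after the try/except). Output: JPVZ

Answer: JPVZ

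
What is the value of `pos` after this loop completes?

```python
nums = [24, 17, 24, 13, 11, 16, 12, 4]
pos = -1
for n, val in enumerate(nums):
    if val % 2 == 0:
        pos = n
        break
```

First even number index in [24, 17, 24, 13, 11, 16, 12, 4]
`pos` takes the values: -1 → 0

Answer: 0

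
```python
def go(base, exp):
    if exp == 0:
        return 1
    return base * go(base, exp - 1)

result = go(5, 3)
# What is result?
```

go(5, 3) = 5 * 5 * 5 = 125

Answer: 125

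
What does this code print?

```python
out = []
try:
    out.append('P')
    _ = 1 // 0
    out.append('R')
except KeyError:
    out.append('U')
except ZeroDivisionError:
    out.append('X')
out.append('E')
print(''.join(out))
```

Execution trace: 'P' (try body) → 'X' (except ZeroDivisionError) → 'E' (after the try/except). Output: PXE

Answer: PXE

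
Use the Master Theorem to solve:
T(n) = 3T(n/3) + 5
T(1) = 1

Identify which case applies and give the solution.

a=3, b=3, f(n)=5. log_3(3) = 1. Since c=0 < 1, Case 1 applies: T(n) = Θ(n^log_b(a)) = O(n).

Answer: O(n) - Case 1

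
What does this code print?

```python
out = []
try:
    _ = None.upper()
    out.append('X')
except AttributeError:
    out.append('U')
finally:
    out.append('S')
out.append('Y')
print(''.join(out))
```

Execution trace: 'U' (except AttributeError) → 'S' (finally) → 'Y' (after the try/except). Output: USY

Answer: USY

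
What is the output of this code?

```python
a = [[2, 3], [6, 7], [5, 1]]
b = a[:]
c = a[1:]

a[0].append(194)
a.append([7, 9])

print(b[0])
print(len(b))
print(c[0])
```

Key concept: slice with nested mutation.
Step by step:
`a = [[2, 3], [6, 7], [5, 1]]` → a = [[2, 3], [6, 7], [5, 1]]
`b = a[:]` → b = [[2, 3], [6, 7], [5, 1]]
`c = a[1:]` → c = [[6, 7], [5, 1]]
`a[0].append(194)` → a = [[2, 3, 194], [6, 7], [5, 1]]; b = [[2, 3, 194], [6, 7], [5, 1]]
`a.append([7, 9])` → a = [[2, 3, 194], [6, 7], [5, 1], [7, 9]]
`print(b[0])` → prints [2, 3, 194]
`print(len(b))` → prints 3
`print(c[0])` → prints [6, 7]

Answer:
[2, 3, 194]
3
[6, 7]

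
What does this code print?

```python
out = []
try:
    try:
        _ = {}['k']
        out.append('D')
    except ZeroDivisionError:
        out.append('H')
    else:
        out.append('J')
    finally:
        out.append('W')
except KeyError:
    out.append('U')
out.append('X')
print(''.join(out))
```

Execution trace: 'W' (finally) → 'U' (outer except KeyError) → 'X' (after the try/except). Output: WUX

Answer: WUX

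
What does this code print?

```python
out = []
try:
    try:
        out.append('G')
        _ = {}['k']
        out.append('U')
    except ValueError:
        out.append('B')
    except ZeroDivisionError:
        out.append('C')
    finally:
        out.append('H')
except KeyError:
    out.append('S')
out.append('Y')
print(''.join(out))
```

Execution trace: 'G' (try body) → 'H' (finally) → 'S' (outer except KeyError) → 'Y' (after the try/except). Output: GHSY

Answer: GHSY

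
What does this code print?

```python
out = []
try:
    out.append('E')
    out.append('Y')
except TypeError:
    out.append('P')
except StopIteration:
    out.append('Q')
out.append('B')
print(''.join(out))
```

Execution trace: 'E' (try body) → 'Y' (try body, no exception) → 'B' (after the try/except). Output: EYB

Answer: EYB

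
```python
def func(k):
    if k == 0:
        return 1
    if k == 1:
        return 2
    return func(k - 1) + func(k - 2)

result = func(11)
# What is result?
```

Build up from base cases: func(0)=1, func(1)=2, func(2)=3, func(3)=5, func(4)=8, func(5)=13, func(6)=21, ..., func(11)=233

Answer: 233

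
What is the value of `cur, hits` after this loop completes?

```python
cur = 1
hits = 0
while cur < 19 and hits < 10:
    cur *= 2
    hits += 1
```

Double until >= 19 or 10 iterations
`cur, hits` takes the values: (1, 0) → (2, 0) → (2, 1) → (4, 1) → (4, 2) → (8, 2) → (8, 3) → (16, 3) → (16, 4) → (32, 4) → (32, 5)

Answer: 32, 5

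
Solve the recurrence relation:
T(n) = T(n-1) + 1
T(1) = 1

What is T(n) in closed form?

Unrolling: T(n) = T(1) + 1·(n-1) = 1 + 1(n-1) = n.

Answer: T(n) = n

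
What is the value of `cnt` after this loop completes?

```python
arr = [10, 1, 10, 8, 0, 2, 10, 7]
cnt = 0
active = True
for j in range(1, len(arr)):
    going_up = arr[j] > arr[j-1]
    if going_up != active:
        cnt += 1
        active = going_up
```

Count direction changes in [10, 1, 10, 8, 0, 2, 10, 7]
`cnt` takes the values: 0 → 1 → 2 → 3 → 4 → 5

Answer: 5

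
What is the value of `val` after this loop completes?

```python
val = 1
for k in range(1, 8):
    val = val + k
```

Start at 1, add 1 through 7
`val` takes the values: 1 → 2 → 4 → 7 → 11 → 16 → 22 → 29

Answer: 29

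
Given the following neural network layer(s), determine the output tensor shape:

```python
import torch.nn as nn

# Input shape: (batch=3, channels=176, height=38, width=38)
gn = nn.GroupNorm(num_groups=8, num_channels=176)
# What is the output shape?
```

Input: (3, 176, 38, 38) -> Output: (3, 176, 38, 38)

Answer: (3, 176, 38, 38)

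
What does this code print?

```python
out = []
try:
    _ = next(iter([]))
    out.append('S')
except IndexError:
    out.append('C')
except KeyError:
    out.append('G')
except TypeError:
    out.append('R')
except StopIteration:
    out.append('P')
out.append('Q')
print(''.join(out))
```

Execution trace: 'P' (except StopIteration) → 'Q' (after the try/except). Output: PQ

Answer: PQ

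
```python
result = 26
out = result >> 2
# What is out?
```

Trace:
`result = 26` → result = 26
`out = result >> 2` → out = 6
So out = 6

Answer: 6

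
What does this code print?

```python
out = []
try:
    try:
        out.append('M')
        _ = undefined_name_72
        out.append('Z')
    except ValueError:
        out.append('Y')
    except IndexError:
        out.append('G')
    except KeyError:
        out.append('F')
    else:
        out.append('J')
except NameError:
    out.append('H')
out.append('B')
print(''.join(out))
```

Execution trace: 'M' (inner try body) → 'H' (outer except NameError) → 'B' (after the try/except). Output: MHB

Answer: MHB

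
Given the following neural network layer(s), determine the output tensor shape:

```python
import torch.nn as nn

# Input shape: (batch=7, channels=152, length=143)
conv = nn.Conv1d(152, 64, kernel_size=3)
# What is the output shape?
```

Input: (7, 152, 143) -> Output: (7, 64, 141)

Answer: (7, 64, 141)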